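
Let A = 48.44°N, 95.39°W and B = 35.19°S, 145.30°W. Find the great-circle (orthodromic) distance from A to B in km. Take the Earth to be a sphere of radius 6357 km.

Haversine: a = sin²(Δφ/2)+cos φ₁ cos φ₂ sin²(Δλ/2) = 0.54103;  σ = 2·atan2(√a,√(1−a))
σ = 94.707° → d = Rσ = 6357·1.65296 = 10508 km

10508 km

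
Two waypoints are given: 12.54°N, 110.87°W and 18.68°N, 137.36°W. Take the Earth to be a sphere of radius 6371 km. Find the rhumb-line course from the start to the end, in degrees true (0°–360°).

283.5°

Meridional parts: M(φ₁)=+0.2206, M(φ₂)=+0.3320 → ΔM = +0.1113;  Δλ = -0.4623 rad
tan C = Δλ / ΔM = -4.1529 → C = 283.54°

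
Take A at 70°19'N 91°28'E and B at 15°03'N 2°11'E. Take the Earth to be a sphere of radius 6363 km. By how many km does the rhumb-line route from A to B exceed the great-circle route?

Great circle: cos σ = sin φ₁ sin φ₂ + cos φ₁ cos φ₂ cos Δλ,  σ = 1.3196 rad → d_gc = 8396.6 km
Rhumb line: Δψ = -1.4860, q = Δφ/Δψ = 0.6491, d_rh = R√(Δφ²+q²Δλ²) = 8893.7 km
Excess = 8893.7 − 8396.6 = 497.1 ≈ 497 km

497 km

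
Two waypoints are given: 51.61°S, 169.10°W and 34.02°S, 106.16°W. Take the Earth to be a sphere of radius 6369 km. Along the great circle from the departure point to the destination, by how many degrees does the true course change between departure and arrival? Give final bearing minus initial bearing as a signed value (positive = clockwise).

Initial bearing θ₁ = atan2(sin Δλ cos φ₂, cos φ₁ sin φ₂ − sin φ₁ cos φ₂ cos Δλ) = 94.02°
Final bearing θ₂ = (initial bearing from the destination back to the start) + 180° = 48.37°
Δθ = θ₂ − θ₁ = -45.7°

-45.7°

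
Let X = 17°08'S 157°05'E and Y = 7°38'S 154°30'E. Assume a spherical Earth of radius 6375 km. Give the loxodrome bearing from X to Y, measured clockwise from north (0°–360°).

345.1°

Δψ = ln[tan(π/4+φ₂/2)/tan(π/4+φ₁/2)] = +0.1700
Δλ = -0.0451 rad (taken the short way round)
course = atan2(Δλ, Δψ) = 345.14°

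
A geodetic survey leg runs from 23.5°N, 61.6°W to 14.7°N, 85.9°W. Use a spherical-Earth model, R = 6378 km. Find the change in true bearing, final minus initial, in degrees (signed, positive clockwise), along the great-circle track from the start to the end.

-8.1°

At departure: θ₁ = atan2(sin Δλ cos φ₂, cos φ₁ sin φ₂ − sin φ₁ cos φ₂ cos Δλ) = 253.38°
At arrival: θ₂ = atan2(sin Δλ cos φ₁, −cos φ₂ sin φ₁ + sin φ₂ cos φ₁ cos Δλ) = 245.30°
Δθ = θ₂ − θ₁ = -8.1°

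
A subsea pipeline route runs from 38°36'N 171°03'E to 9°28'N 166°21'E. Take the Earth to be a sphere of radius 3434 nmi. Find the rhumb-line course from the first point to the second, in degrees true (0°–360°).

188.3°

Meridional parts: M(φ₁)=+0.7313, M(φ₂)=+0.1660 → ΔM = -0.5654;  Δλ = -0.0820 rad
tan C = Δλ / ΔM = +0.1451 → C = 188.26°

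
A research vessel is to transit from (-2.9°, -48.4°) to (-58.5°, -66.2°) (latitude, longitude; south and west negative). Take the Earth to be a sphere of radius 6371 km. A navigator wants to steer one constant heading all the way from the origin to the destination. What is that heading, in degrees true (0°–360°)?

Meridional parts: M(φ₁)=-0.0506, M(φ₂)=-1.2657 → ΔM = -1.2151;  Δλ = -0.3107 rad
tan C = Δλ / ΔM = +0.2557 → C = 194.34°

194.3°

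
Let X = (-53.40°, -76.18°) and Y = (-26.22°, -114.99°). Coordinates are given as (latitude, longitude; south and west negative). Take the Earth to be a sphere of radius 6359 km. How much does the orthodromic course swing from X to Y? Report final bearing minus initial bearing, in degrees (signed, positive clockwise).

At departure: θ₁ = atan2(sin Δλ cos φ₂, cos φ₁ sin φ₂ − sin φ₁ cos φ₂ cos Δλ) = 297.91°
At arrival: θ₂ = atan2(sin Δλ cos φ₁, −cos φ₂ sin φ₁ + sin φ₂ cos φ₁ cos Δλ) = 324.03°
Δθ = θ₂ − θ₁ = +26.1°

+26.1°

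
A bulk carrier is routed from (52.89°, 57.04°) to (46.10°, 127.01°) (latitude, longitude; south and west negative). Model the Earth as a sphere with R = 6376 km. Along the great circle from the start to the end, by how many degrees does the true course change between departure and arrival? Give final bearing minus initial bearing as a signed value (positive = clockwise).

+56.1°

At departure: θ₁ = atan2(sin Δλ cos φ₂, cos φ₁ sin φ₂ − sin φ₁ cos φ₂ cos Δλ) = 69.36°
At arrival: θ₂ = atan2(sin Δλ cos φ₁, −cos φ₂ sin φ₁ + sin φ₂ cos φ₁ cos Δλ) = 125.48°
Δθ = θ₂ − θ₁ = +56.1°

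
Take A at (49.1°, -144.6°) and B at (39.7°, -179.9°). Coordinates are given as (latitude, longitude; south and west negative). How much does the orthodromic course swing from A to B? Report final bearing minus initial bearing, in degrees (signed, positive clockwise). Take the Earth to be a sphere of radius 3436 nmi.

-25.2°

Initial bearing θ₁ = atan2(sin Δλ cos φ₂, cos φ₁ sin φ₂ − sin φ₁ cos φ₂ cos Δλ) = 262.77°
Final bearing θ₂ = (initial bearing from the destination back to the start) + 180° = 237.59°
Δθ = θ₂ − θ₁ = -25.2°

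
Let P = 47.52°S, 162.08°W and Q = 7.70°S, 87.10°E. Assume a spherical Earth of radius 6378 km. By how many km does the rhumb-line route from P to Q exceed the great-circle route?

564 km

Great circle: cos σ = sin φ₁ sin φ₂ + cos φ₁ cos φ₂ cos Δλ,  σ = 1.7103 rad → d_gc = 10908.31 km
Rhumb line: Δψ = +0.8102, q = Δφ/Δψ = 0.8578, d_rh = R√(Δφ²+q²Δλ²) = 11472.76 km
Excess = 11472.76 − 10908.31 = 564.45 ≈ 564 km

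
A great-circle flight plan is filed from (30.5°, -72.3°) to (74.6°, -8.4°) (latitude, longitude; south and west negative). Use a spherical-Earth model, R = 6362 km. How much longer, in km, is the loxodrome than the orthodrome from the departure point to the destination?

212 km

Great circle: cos σ = sin φ₁ sin φ₂ + cos φ₁ cos φ₂ cos Δλ,  σ = 0.9398 rad → d_gc = 5978.8 km
Rhumb line: Δψ = +1.4416, q = Δφ/Δψ = 0.5339, d_rh = R√(Δφ²+q²Δλ²) = 6191.2 km
Excess = 6191.2 − 5978.8 = 212.4 ≈ 212 km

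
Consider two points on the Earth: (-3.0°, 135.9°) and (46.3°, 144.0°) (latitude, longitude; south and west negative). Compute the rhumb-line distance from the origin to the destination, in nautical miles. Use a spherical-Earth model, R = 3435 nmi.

Δψ = ln[tan(π/4+φ₂/2)/tan(π/4+φ₁/2)] = +0.9662;  Δφ = +0.8604 rad,  Δλ = +0.1414 rad
q = Δφ/Δψ = 0.8905
d = R·√(Δφ² + q²Δλ²) = 3435·0.86961 = 2987 nmi

2987 nmi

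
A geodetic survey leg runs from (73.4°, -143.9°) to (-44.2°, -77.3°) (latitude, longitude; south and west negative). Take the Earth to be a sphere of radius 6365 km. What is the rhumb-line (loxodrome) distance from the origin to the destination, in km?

Rhumb course C = atan2(Δλ, Δψ) with Δψ = ln[tan(π/4+φ₂/2)/tan(π/4+φ₁/2)] = -2.7867, Δλ = +1.1624 → C = 157.36°
d = R·|Δφ| / |cos C| = 6365·2.05251 / 0.92293 = 14155 km

14155 km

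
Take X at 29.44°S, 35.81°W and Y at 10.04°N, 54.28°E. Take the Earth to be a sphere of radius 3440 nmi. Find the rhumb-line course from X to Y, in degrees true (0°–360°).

Meridional parts: M(φ₁)=-0.5381, M(φ₂)=+0.1761 → ΔM = +0.7142;  Δλ = +1.5724 rad
tan C = Δλ / ΔM = +2.2016 → C = 65.57°

65.6°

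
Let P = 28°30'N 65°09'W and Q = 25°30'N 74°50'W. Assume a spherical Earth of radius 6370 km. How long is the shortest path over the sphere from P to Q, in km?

cos σ = sin φ₁ sin φ₂ + cos φ₁ cos φ₂ cos Δλ
      = sin(28.50°)sin(25.50°) + cos(28.50°)cos(25.50°)cos(-9.68°) = 0.9873
σ = 9.131° → d = Rσ = 6370·0.15936 = 1015 km

1015 km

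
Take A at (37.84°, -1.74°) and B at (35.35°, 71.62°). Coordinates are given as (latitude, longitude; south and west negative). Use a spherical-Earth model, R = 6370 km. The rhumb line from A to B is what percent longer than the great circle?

Great circle: σ = 1.0011 rad → d_gc = Rσ = 6377.0 km
Rhumb: Δφ = -0.0435, Δλ = +1.2804, Δψ = -0.0541, q = Δφ/Δψ = 0.8027 → d_rh = R√(Δφ²+q²Δλ²) = 6553.0 km
Excess = (6553.0 − 6377.0) / 6377.0 = 176.0 / 6377.0 = 2.76% ≈ 2.8%

2.8%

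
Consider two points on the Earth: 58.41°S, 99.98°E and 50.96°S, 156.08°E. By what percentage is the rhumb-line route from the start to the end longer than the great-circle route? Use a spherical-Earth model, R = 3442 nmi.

Great circle: σ = 0.5630 rad → d_gc = Rσ = 1938.0 nmi
Rhumb: Δφ = +0.1300, Δλ = +0.9791, Δψ = +0.2257, q = Δφ/Δψ = 0.5760 → d_rh = R√(Δφ²+q²Δλ²) = 1992.3 nmi
Excess = (1992.3 − 1938.0) / 1938.0 = 54.3 / 1938.0 = 2.80% ≈ 2.8%

2.8%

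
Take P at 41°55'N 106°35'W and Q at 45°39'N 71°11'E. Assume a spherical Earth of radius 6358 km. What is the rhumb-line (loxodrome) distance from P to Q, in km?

Δψ = ln[tan(π/4+φ₂/2)/tan(π/4+φ₁/2)] = +0.0903;  Δφ = +0.0652 rad,  Δλ = +3.1026 rad
q = Δφ/Δψ = 0.7216
d = R·√(Δφ² + q²Δλ²) = 6358·2.23979 = 14241 km

14241 km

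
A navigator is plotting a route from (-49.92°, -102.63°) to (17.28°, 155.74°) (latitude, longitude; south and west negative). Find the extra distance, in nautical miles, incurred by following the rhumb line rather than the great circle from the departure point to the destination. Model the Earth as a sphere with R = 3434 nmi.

Great circle: cos σ = sin φ₁ sin φ₂ + cos φ₁ cos φ₂ cos Δλ,  σ = 1.9297 rad → d_gc = 6626.5 nmi
Rhumb line: Δψ = +1.3148, q = Δφ/Δψ = 0.8921, d_rh = R√(Δφ²+q²Δλ²) = 6763.6 nmi
Excess = 6763.6 − 6626.5 = 137.1 ≈ 137 nmi

137 nmi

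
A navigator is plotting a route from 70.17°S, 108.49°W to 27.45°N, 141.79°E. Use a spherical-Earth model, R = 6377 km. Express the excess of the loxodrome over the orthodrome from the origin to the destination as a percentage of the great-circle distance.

Great circle: σ = 2.1356 rad → d_gc = Rσ = 13618.5 km
Rhumb: Δφ = +1.7038, Δλ = -1.9150, Δψ = +2.2427, q = Δφ/Δψ = 0.7597 → d_rh = R√(Δφ²+q²Δλ²) = 14287.1 km
Excess = (14287.1 − 13618.5) / 13618.5 = 668.6 / 13618.5 = 4.91% ≈ 4.9%

4.9%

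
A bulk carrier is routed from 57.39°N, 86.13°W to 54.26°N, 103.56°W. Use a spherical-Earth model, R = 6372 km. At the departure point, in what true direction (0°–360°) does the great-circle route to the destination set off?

θ = atan2( sin Δλ·cos φ₂ ,  cos φ₁ sin φ₂ − sin φ₁ cos φ₂ cos Δλ )
  = atan2(-0.1750, -0.0320) = 259.63°

259.6°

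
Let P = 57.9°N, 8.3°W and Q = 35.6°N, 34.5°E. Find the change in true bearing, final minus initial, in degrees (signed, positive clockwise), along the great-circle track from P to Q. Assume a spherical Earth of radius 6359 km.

+32.4°

At departure: θ₁ = atan2(sin Δλ cos φ₂, cos φ₁ sin φ₂ − sin φ₁ cos φ₂ cos Δλ) = 109.54°
At arrival: θ₂ = atan2(sin Δλ cos φ₁, −cos φ₂ sin φ₁ + sin φ₂ cos φ₁ cos Δλ) = 141.98°
Δθ = θ₂ − θ₁ = +32.4°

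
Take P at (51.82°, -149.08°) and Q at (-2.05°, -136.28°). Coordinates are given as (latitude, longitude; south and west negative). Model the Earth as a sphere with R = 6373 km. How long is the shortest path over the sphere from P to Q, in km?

cos σ = sin φ₁ sin φ₂ + cos φ₁ cos φ₂ cos Δλ
      = sin(51.82°)sin(-2.05°) + cos(51.82°)cos(-2.05°)cos(12.80°) = 0.5743
σ = 54.952° → d = Rσ = 6373·0.95909 = 6112 km

6112 km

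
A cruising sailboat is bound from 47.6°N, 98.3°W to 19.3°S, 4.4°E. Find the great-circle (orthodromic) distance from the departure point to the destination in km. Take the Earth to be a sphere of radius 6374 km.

12524 km

Haversine: a = sin²(Δφ/2)+cos φ₁ cos φ₂ sin²(Δλ/2) = 0.69199;  σ = 2·atan2(√a,√(1−a))
σ = 112.581° → d = Rσ = 6374·1.96490 = 12524 km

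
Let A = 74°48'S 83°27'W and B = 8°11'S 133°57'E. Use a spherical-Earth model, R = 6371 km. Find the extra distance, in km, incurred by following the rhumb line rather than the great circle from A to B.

1882 km

Great circle: cos σ = sin φ₁ sin φ₂ + cos φ₁ cos φ₂ cos Δλ,  σ = 1.6397 rad → d_gc = 10446.2 km
Rhumb line: Δψ = +1.8709, q = Δφ/Δψ = 0.6215, d_rh = R√(Δφ²+q²Δλ²) = 12327.8 km
Excess = 12327.8 − 10446.2 = 1881.6 ≈ 1882 km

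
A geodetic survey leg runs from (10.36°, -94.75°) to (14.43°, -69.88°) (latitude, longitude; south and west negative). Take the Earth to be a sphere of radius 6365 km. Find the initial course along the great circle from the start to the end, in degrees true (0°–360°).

77.9°

θ = atan2( sin Δλ·cos φ₂ ,  cos φ₁ sin φ₂ − sin φ₁ cos φ₂ cos Δλ )
  = atan2(+0.4073, +0.0871) = 77.93°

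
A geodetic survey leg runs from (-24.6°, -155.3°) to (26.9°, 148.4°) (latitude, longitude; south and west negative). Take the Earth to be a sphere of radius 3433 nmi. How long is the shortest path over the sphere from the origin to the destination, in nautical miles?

cos σ = sin φ₁ sin φ₂ + cos φ₁ cos φ₂ cos Δλ
      = sin(-24.60°)sin(26.90°) + cos(-24.60°)cos(26.90°)cos(-56.30°) = 0.2616
σ = 74.837° → d = Rσ = 3433·1.30616 = 4484 nmi

4484 nmi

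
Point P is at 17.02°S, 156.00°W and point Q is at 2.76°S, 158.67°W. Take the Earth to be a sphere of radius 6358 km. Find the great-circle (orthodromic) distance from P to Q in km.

Haversine: a = sin²(Δφ/2)+cos φ₁ cos φ₂ sin²(Δλ/2) = 0.01592;  σ = 2·atan2(√a,√(1−a))
σ = 14.499° → d = Rσ = 6358·0.25306 = 1609 km

1609 km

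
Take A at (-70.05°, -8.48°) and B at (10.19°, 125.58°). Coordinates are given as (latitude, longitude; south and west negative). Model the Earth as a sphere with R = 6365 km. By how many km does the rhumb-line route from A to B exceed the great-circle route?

1450 km

Great circle: cos σ = sin φ₁ sin φ₂ + cos φ₁ cos φ₂ cos Δλ,  σ = 1.9821 rad → d_gc = 12616.2 km
Rhumb line: Δψ = +1.9168, q = Δφ/Δψ = 0.7306, d_rh = R√(Δφ²+q²Δλ²) = 14066.2 km
Excess = 14066.2 − 12616.2 = 1450.0 ≈ 1450 km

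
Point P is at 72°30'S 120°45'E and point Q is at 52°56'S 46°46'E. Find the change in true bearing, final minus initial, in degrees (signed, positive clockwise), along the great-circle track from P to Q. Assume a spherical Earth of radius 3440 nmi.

Initial bearing θ₁ = atan2(sin Δλ cos φ₂, cos φ₁ sin φ₂ − sin φ₁ cos φ₂ cos Δλ) = 262.01°
Final bearing θ₂ = (initial bearing from the destination back to the start) + 180° = 330.39°
Δθ = θ₂ − θ₁ = +68.4°

+68.4°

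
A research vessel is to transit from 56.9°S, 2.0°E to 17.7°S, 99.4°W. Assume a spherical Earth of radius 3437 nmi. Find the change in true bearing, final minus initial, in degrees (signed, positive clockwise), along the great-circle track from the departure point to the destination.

+76.3°

Initial bearing θ₁ = atan2(sin Δλ cos φ₂, cos φ₁ sin φ₂ − sin φ₁ cos φ₂ cos Δλ) = 250.88°
Final bearing θ₂ = (initial bearing from the destination back to the start) + 180° = 327.21°
Δθ = θ₂ − θ₁ = +76.3°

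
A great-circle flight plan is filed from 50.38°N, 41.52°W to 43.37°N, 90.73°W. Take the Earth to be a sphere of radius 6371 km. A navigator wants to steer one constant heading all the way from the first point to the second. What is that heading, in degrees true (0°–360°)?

258.2°

Meridional parts: M(φ₁)=+1.0210, M(φ₂)=+0.8417 → ΔM = -0.1793;  Δλ = -0.8589 rad
tan C = Δλ / ΔM = +4.7890 → C = 258.21°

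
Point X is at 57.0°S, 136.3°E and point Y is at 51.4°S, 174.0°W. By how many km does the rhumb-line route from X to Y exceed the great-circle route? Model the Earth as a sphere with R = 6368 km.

Great circle: cos σ = sin φ₁ sin φ₂ + cos φ₁ cos φ₂ cos Δλ,  σ = 0.5049 rad → d_gc = 3215.4 km
Rhumb line: Δψ = +0.1674, q = Δφ/Δψ = 0.5838, d_rh = R√(Δφ²+q²Δλ²) = 3284.4 km
Excess = 3284.4 − 3215.4 = 69.0 ≈ 69 km

69 km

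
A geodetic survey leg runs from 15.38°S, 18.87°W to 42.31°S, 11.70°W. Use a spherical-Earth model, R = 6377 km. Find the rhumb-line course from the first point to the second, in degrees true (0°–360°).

Meridional parts: M(φ₁)=-0.2717, M(φ₂)=-0.8165 → ΔM = -0.5448;  Δλ = +0.1251 rad
tan C = Δλ / ΔM = -0.2297 → C = 167.06°

167.1°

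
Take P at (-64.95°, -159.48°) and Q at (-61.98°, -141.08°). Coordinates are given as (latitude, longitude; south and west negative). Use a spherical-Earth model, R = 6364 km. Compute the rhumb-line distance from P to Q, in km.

970 km

Rhumb course C = atan2(Δλ, Δψ) with Δψ = ln[tan(π/4+φ₂/2)/tan(π/4+φ₁/2)] = +0.1161, Δλ = +0.3211 → C = 70.12°
d = R·|Δφ| / |cos C| = 6364·0.05184 / 0.34011 = 970 km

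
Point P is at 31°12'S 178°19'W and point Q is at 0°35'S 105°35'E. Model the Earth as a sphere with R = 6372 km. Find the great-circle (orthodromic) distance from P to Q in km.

8656 km

cos σ = sin φ₁ sin φ₂ + cos φ₁ cos φ₂ cos Δλ
      = sin(-31.20°)sin(-0.58°) + cos(-31.20°)cos(-0.58°)cos(-76.10°) = 0.2107
σ = 77.834° → d = Rσ = 6372·1.35846 = 8656 km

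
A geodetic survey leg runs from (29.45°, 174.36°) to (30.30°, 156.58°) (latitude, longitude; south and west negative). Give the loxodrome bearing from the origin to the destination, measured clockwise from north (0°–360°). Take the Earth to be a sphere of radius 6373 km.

273.2°

Meridional parts: M(φ₁)=+0.5383, M(φ₂)=+0.5554 → ΔM = +0.0171;  Δλ = -0.3103 rad
tan C = Δλ / ΔM = -18.1377 → C = 273.16°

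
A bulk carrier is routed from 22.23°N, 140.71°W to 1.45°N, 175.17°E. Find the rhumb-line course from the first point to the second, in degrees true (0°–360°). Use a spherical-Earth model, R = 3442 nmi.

244.2°

Δψ = ln[tan(π/4+φ₂/2)/tan(π/4+φ₁/2)] = -0.3728
Δλ = -0.7700 rad (taken the short way round)
course = atan2(Δλ, Δψ) = 244.17°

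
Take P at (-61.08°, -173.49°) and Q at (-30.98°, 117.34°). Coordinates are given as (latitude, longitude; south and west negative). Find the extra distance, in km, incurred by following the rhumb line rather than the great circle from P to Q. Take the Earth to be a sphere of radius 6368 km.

210 km

Great circle: cos σ = sin φ₁ sin φ₂ + cos φ₁ cos φ₂ cos Δλ,  σ = 0.9298 rad → d_gc = 5921.08 km
Rhumb line: Δψ = +0.7861, q = Δφ/Δψ = 0.6683, d_rh = R√(Δφ²+q²Δλ²) = 6130.65 km
Excess = 6130.65 − 5921.08 = 209.57 ≈ 210 km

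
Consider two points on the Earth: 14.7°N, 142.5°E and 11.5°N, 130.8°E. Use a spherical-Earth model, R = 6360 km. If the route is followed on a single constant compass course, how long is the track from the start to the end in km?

1314 km

Δψ = ln[tan(π/4+φ₂/2)/tan(π/4+φ₁/2)] = -0.0574;  Δφ = -0.0559 rad,  Δλ = -0.2042 rad
q = Δφ/Δψ = 0.9738
d = R·√(Δφ² + q²Δλ²) = 6360·0.20655 = 1314 km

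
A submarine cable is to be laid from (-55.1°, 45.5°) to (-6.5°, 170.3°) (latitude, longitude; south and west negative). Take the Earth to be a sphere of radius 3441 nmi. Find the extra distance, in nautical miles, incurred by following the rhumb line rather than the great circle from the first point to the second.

546 nmi

Great circle: cos σ = sin φ₁ sin φ₂ + cos φ₁ cos φ₂ cos Δλ,  σ = 1.8045 rad → d_gc = 6209.3 nmi
Rhumb line: Δψ = +1.0436, q = Δφ/Δψ = 0.8128, d_rh = R√(Δφ²+q²Δλ²) = 6755.1 nmi
Excess = 6755.1 − 6209.3 = 545.8 ≈ 546 nmi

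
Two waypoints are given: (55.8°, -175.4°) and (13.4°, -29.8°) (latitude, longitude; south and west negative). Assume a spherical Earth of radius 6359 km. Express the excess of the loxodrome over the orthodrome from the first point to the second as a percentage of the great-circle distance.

Great circle: σ = 1.8333 rad → d_gc = Rσ = 11657.8 km
Rhumb: Δφ = -0.7400, Δλ = +2.5412, Δψ = -0.9428, q = Δφ/Δψ = 0.7849 → d_rh = R√(Δφ²+q²Δλ²) = 13528.8 km
Excess = (13528.8 − 11657.8) / 11657.8 = 1871.0 / 11657.8 = 16.049% ≈ 16.0%

16.0%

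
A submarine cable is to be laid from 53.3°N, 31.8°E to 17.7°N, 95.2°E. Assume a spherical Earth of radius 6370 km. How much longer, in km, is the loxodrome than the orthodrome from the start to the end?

134 km

Great circle: cos σ = sin φ₁ sin φ₂ + cos φ₁ cos φ₂ cos Δλ,  σ = 1.0487 rad → d_gc = 6680.3 km
Rhumb line: Δψ = -0.7896, q = Δφ/Δψ = 0.7869, d_rh = R√(Δφ²+q²Δλ²) = 6813.9 km
Excess = 6813.9 − 6680.3 = 133.6 ≈ 134 km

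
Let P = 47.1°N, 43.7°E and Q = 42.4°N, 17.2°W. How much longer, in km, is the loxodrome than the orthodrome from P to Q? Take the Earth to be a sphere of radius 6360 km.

Great circle: cos σ = sin φ₁ sin φ₂ + cos φ₁ cos φ₂ cos Δλ,  σ = 0.7401 rad → d_gc = 4706.8 km
Rhumb line: Δψ = -0.1156, q = Δφ/Δψ = 0.7096, d_rh = R√(Δφ²+q²Δλ²) = 4825.2 km
Excess = 4825.2 − 4706.8 = 118.4 ≈ 118 km

118 km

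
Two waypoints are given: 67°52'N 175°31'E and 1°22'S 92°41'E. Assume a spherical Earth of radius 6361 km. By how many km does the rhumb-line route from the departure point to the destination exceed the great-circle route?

371 km

Great circle: cos σ = sin φ₁ sin φ₂ + cos φ₁ cos φ₂ cos Δλ,  σ = 1.5459 rad → d_gc = 9833.4 km
Rhumb line: Δψ = -1.6556, q = Δφ/Δψ = 0.7299, d_rh = R√(Δφ²+q²Δλ²) = 10204.4 km
Excess = 10204.4 − 9833.4 = 371.0 ≈ 371 km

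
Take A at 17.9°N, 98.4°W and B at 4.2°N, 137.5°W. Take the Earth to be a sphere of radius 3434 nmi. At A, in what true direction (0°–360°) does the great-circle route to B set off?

255.0°

N = sin Δλ·cos φ₂ = -0.6290;  D = cos φ₁ sin φ₂ − sin φ₁ cos φ₂ cos Δλ = -0.1682
initial course = atan2(N, D) = 255.03°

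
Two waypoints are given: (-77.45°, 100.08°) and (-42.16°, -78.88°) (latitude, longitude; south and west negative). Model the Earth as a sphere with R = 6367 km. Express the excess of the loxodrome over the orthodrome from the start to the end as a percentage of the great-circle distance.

Great circle: σ = 1.0540 rad → d_gc = Rσ = 6710.7 km
Rhumb: Δφ = +0.6159, Δλ = -3.1234, Δψ = +1.3947, q = Δφ/Δψ = 0.4416 → d_rh = R√(Δφ²+q²Δλ²) = 9618.2 km
Excess = (9618.2 − 6710.7) / 6710.7 = 2907.5 / 6710.7 = 43.33% ≈ 43.3%

43.3%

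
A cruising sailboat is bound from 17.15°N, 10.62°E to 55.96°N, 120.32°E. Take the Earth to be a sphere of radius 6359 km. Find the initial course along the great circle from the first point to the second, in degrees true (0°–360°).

θ = atan2( sin Δλ·cos φ₂ ,  cos φ₁ sin φ₂ − sin φ₁ cos φ₂ cos Δλ )
  = atan2(+0.5270, +0.8474) = 31.88°

31.9°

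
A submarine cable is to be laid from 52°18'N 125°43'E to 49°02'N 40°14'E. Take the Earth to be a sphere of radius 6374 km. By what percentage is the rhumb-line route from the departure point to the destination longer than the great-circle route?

6.3%

Great circle: σ = 0.8905 rad → d_gc = Rσ = 5676.1 km
Rhumb: Δφ = -0.0570, Δλ = -1.4920, Δψ = -0.0900, q = Δφ/Δψ = 0.6335 → d_rh = R√(Δφ²+q²Δλ²) = 6035.3 km
Excess = (6035.3 − 5676.1) / 5676.1 = 359.2 / 5676.1 = 6.33% ≈ 6.3%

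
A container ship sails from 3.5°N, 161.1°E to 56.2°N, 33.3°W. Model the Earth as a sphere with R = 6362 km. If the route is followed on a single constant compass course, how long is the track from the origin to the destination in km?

16068 km

Δψ = ln[tan(π/4+φ₂/2)/tan(π/4+φ₁/2)] = +1.1302;  Δφ = +0.9198 rad,  Δλ = +2.8903 rad
q = Δφ/Δψ = 0.8138
d = R·√(Δφ² + q²Δλ²) = 6362·2.52565 = 16068 km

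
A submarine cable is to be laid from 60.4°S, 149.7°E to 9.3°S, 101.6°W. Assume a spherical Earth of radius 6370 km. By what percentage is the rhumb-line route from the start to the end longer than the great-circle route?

Great circle: σ = 1.5866 rad → d_gc = Rσ = 10106.4 km
Rhumb: Δφ = +0.8919, Δλ = +1.8972, Δψ = +1.1680, q = Δφ/Δψ = 0.7636 → d_rh = R√(Δφ²+q²Δλ²) = 10836.7 km
Excess = (10836.7 − 10106.4) / 10106.4 = 730.3 / 10106.4 = 7.23% ≈ 7.2%

7.2%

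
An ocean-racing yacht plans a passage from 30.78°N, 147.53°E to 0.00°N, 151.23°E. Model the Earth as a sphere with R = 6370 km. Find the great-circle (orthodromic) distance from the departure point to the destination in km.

cos σ = sin φ₁ sin φ₂ + cos φ₁ cos φ₂ cos Δλ
      = sin(30.78°)sin(0.00°) + cos(30.78°)cos(0.00°)cos(3.70°) = 0.8573
σ = 30.980° → d = Rσ = 6370·0.54070 = 3444 km

3444 km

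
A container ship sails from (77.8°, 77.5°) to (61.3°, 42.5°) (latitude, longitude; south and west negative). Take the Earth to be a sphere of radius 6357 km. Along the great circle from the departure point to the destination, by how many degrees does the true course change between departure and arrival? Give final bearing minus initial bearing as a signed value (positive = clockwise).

At departure: θ₁ = atan2(sin Δλ cos φ₂, cos φ₁ sin φ₂ − sin φ₁ cos φ₂ cos Δλ) = 234.14°
At arrival: θ₂ = atan2(sin Δλ cos φ₁, −cos φ₂ sin φ₁ + sin φ₂ cos φ₁ cos Δλ) = 200.89°
Δθ = θ₂ − θ₁ = -33.2°

-33.2°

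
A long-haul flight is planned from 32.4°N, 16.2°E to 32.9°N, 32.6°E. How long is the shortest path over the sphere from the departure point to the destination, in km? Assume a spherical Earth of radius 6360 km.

1532 km

cos σ = sin φ₁ sin φ₂ + cos φ₁ cos φ₂ cos Δλ
      = sin(32.40°)sin(32.90°) + cos(32.40°)cos(32.90°)cos(16.40°) = 0.9711
σ = 13.804° → d = Rσ = 6360·0.24092 = 1532 km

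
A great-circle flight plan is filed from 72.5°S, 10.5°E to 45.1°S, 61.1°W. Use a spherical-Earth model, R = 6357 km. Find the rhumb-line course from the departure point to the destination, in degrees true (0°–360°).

308.3°

Meridional parts: M(φ₁)=-1.8714, M(φ₂)=-0.8838 → ΔM = +0.9875;  Δλ = -1.2497 rad
tan C = Δλ / ΔM = -1.2655 → C = 308.32°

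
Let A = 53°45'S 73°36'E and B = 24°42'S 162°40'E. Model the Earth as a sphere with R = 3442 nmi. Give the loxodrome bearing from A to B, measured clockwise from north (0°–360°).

66.6°

Meridional parts: M(φ₁)=-1.1168, M(φ₂)=-0.4451 → ΔM = +0.6717;  Δλ = +1.5545 rad
tan C = Δλ / ΔM = +2.3144 → C = 66.63°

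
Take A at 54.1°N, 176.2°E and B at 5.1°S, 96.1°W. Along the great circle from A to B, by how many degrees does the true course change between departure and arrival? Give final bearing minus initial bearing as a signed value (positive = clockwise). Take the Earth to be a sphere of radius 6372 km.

+49.2°

At departure: θ₁ = atan2(sin Δλ cos φ₂, cos φ₁ sin φ₂ − sin φ₁ cos φ₂ cos Δλ) = 94.85°
At arrival: θ₂ = atan2(sin Δλ cos φ₁, −cos φ₂ sin φ₁ + sin φ₂ cos φ₁ cos Δλ) = 144.08°
Δθ = θ₂ − θ₁ = +49.2°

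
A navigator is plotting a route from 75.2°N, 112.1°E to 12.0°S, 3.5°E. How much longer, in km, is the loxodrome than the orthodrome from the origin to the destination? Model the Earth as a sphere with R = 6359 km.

851 km

Great circle: cos σ = sin φ₁ sin φ₂ + cos φ₁ cos φ₂ cos Δλ,  σ = 1.8553 rad → d_gc = 11798.0 km
Rhumb line: Δψ = -2.2522, q = Δφ/Δψ = 0.6758, d_rh = R√(Δφ²+q²Δλ²) = 12649.3 km
Excess = 12649.3 − 11798.0 = 851.3 ≈ 851 km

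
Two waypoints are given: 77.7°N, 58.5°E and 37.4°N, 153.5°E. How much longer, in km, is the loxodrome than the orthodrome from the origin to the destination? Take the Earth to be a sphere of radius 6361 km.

Great circle: cos σ = sin φ₁ sin φ₂ + cos φ₁ cos φ₂ cos Δλ,  σ = 0.9537 rad → d_gc = 6066.4 km
Rhumb line: Δψ = -1.5232, q = Δφ/Δψ = 0.4618, d_rh = R√(Δφ²+q²Δλ²) = 6613.5 km
Excess = 6613.5 − 6066.4 = 547.1 ≈ 547 km

547 km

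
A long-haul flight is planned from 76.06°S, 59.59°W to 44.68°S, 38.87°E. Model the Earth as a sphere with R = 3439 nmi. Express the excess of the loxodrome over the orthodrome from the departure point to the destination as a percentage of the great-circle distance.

Great circle: σ = 0.8536 rad → d_gc = Rσ = 2935.7 nmi
Rhumb: Δφ = +0.5477, Δλ = +1.7185, Δψ = +1.2282, q = Δφ/Δψ = 0.4459 → d_rh = R√(Δφ²+q²Δλ²) = 3239.3 nmi
Excess = (3239.3 − 2935.7) / 2935.7 = 303.6 / 2935.7 = 10.34% ≈ 10.3%

10.3%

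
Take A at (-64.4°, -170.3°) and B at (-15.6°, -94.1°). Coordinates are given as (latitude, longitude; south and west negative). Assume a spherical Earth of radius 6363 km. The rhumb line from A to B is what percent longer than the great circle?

3.7%

Great circle: σ = 1.2220 rad → d_gc = Rσ = 7775.4 km
Rhumb: Δφ = +0.8517, Δλ = +1.3299, Δψ = +1.2063, q = Δφ/Δψ = 0.7061 → d_rh = R√(Δφ²+q²Δλ²) = 8066.9 km
Excess = (8066.9 − 7775.4) / 7775.4 = 291.5 / 7775.4 = 3.749% ≈ 3.7%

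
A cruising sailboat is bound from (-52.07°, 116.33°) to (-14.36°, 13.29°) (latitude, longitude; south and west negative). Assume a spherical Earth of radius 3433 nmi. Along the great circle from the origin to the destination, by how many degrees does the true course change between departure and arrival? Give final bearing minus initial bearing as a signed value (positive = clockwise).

At departure: θ₁ = atan2(sin Δλ cos φ₂, cos φ₁ sin φ₂ − sin φ₁ cos φ₂ cos Δλ) = 251.01°
At arrival: θ₂ = atan2(sin Δλ cos φ₁, −cos φ₂ sin φ₁ + sin φ₂ cos φ₁ cos Δλ) = 323.13°
Δθ = θ₂ − θ₁ = +72.1°

+72.1°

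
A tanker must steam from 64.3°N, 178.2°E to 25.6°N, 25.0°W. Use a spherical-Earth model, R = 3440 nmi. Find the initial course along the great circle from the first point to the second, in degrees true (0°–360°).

N = sin Δλ·cos φ₂ = +0.3553;  D = cos φ₁ sin φ₂ − sin φ₁ cos φ₂ cos Δλ = +0.9343
initial course = atan2(N, D) = 20.82°

20.8°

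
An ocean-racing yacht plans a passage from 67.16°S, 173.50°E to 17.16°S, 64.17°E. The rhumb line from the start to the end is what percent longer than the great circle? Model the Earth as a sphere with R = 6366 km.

9.3%

Great circle: σ = 1.4211 rad → d_gc = Rσ = 9046.7 km
Rhumb: Δφ = +0.8727, Δλ = -1.9082, Δψ = +1.2954, q = Δφ/Δψ = 0.6737 → d_rh = R√(Δφ²+q²Δλ²) = 9890.7 km
Excess = (9890.7 − 9046.7) / 9046.7 = 844.0 / 9046.7 = 9.33% ≈ 9.3%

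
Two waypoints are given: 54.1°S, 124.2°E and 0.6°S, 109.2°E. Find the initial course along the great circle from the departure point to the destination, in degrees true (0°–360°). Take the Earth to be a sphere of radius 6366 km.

341.6°

θ = atan2( sin Δλ·cos φ₂ ,  cos φ₁ sin φ₂ − sin φ₁ cos φ₂ cos Δλ )
  = atan2(-0.2588, +0.7763) = 341.56°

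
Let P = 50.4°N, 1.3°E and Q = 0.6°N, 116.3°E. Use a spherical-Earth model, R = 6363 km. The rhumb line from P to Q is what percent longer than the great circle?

5.3%

Great circle: σ = 1.8352 rad → d_gc = Rσ = 11677.2 km
Rhumb: Δφ = -0.8692, Δλ = +2.0071, Δψ = -1.0111, q = Δφ/Δψ = 0.8596 → d_rh = R√(Δφ²+q²Δλ²) = 12292.8 km
Excess = (12292.8 − 11677.2) / 11677.2 = 615.6 / 11677.2 = 5.27% ≈ 5.3%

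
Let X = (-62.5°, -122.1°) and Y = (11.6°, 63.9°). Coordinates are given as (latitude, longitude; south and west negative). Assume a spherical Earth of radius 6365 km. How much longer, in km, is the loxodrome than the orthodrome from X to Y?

Great circle: cos σ = sin φ₁ sin φ₂ + cos φ₁ cos φ₂ cos Δλ,  σ = 2.2500 rad → d_gc = 14321.45 km
Rhumb line: Δψ = +1.6116, q = Δφ/Δψ = 0.8025, d_rh = R√(Δφ²+q²Δλ²) = 17560.87 km
Excess = 17560.87 − 14321.45 = 3239.42 ≈ 3239 km

3239 km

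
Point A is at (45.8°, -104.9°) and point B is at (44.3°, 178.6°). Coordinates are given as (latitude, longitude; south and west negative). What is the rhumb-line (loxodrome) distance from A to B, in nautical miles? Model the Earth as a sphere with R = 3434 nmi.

Δψ = ln[tan(π/4+φ₂/2)/tan(π/4+φ₁/2)] = -0.0371;  Δφ = -0.0262 rad,  Δλ = -1.3352 rad
q = Δφ/Δψ = 0.7064
d = R·√(Δφ² + q²Δλ²) = 3434·0.94357 = 3240 nmi

3240 nmi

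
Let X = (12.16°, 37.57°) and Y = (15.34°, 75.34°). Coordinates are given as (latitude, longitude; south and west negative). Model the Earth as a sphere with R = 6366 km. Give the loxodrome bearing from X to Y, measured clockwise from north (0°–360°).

85.0°

Δψ = ln[tan(π/4+φ₂/2)/tan(π/4+φ₁/2)] = +0.0571
Δλ = +0.6592 rad (taken the short way round)
course = atan2(Δλ, Δψ) = 85.05°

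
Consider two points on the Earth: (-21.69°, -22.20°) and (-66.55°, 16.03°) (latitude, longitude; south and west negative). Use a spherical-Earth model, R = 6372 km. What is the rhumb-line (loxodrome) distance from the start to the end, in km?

Δψ = ln[tan(π/4+φ₂/2)/tan(π/4+φ₁/2)] = -1.1845;  Δφ = -0.7830 rad,  Δλ = +0.6672 rad
q = Δφ/Δψ = 0.6610
d = R·√(Δφ² + q²Δλ²) = 6372·0.89864 = 5726 km

5726 km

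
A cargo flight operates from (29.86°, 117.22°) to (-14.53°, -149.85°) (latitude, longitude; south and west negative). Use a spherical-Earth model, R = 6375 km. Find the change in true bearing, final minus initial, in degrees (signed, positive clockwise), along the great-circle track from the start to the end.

+17.2°

At departure: θ₁ = atan2(sin Δλ cos φ₂, cos φ₁ sin φ₂ − sin φ₁ cos φ₂ cos Δλ) = 101.29°
At arrival: θ₂ = atan2(sin Δλ cos φ₁, −cos φ₂ sin φ₁ + sin φ₂ cos φ₁ cos Δλ) = 118.53°
Δθ = θ₂ − θ₁ = +17.2°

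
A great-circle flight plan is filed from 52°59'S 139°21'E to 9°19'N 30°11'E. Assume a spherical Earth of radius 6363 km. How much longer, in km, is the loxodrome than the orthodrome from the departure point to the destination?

Great circle: cos σ = sin φ₁ sin φ₂ + cos φ₁ cos φ₂ cos Δλ,  σ = 1.9011 rad → d_gc = 12096.62 km
Rhumb line: Δψ = +1.2577, q = Δφ/Δψ = 0.8646, d_rh = R√(Δφ²+q²Δλ²) = 12559.13 km
Excess = 12559.13 − 12096.62 = 462.51 ≈ 463 km

463 km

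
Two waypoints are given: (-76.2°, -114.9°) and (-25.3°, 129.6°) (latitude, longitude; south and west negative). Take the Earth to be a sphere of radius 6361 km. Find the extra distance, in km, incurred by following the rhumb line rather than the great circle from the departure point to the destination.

1000 km

Great circle: cos σ = sin φ₁ sin φ₂ + cos φ₁ cos φ₂ cos Δλ,  σ = 1.2428 rad → d_gc = 7905.2 km
Rhumb line: Δψ = +1.6552, q = Δφ/Δψ = 0.5367, d_rh = R√(Δφ²+q²Δλ²) = 8905.0 km
Excess = 8905.0 − 7905.2 = 999.8 ≈ 1000 km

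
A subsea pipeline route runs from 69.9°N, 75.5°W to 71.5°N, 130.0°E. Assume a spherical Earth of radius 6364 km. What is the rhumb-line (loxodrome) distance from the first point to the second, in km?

5671 km

Δψ = ln[tan(π/4+φ₂/2)/tan(π/4+φ₁/2)] = +0.0845;  Δφ = +0.0279 rad,  Δλ = -2.6965 rad
q = Δφ/Δψ = 0.3303
d = R·√(Δφ² + q²Δλ²) = 6364·0.89118 = 5671 km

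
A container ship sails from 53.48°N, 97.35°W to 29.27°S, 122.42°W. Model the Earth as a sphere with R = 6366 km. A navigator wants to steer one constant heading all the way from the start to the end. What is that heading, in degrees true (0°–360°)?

194.9°

Meridional parts: M(φ₁)=+1.1088, M(φ₂)=-0.5346 → ΔM = -1.6435;  Δλ = -0.4376 rad
tan C = Δλ / ΔM = +0.2662 → C = 194.91°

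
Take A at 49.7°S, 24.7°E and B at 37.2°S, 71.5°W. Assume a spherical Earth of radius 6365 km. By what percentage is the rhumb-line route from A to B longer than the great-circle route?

Great circle: σ = 1.1533 rad → d_gc = Rσ = 7340.8 km
Rhumb: Δφ = +0.2182, Δλ = -1.6790, Δψ = +0.3022, q = Δφ/Δψ = 0.7219 → d_rh = R√(Δφ²+q²Δλ²) = 7839.2 km
Excess = (7839.2 − 7340.8) / 7340.8 = 498.4 / 7340.8 = 6.79% ≈ 6.8%

6.8%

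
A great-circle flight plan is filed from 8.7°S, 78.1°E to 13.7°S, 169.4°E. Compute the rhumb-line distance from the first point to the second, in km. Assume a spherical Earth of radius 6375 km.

9977 km

Δψ = ln[tan(π/4+φ₂/2)/tan(π/4+φ₁/2)] = -0.0890;  Δφ = -0.0873 rad,  Δλ = +1.5935 rad
q = Δφ/Δψ = 0.9806
d = R·√(Δφ² + q²Δλ²) = 6375·1.56504 = 9977 km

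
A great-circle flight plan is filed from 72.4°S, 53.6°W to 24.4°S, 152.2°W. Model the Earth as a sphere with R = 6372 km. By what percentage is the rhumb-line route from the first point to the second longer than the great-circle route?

Great circle: σ = 1.2105 rad → d_gc = Rσ = 7713.0 km
Rhumb: Δφ = +0.8378, Δλ = -1.7209, Δψ = +1.4262, q = Δφ/Δψ = 0.5874 → d_rh = R√(Δφ²+q²Δλ²) = 8365.7 km
Excess = (8365.7 − 7713.0) / 7713.0 = 652.7 / 7713.0 = 8.46% ≈ 8.5%

8.5%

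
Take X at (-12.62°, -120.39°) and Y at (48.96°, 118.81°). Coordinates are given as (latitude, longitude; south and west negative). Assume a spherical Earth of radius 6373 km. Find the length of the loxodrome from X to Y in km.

13805 km

Δψ = ln[tan(π/4+φ₂/2)/tan(π/4+φ₁/2)] = +1.2048;  Δφ = +1.0748 rad,  Δλ = -2.1084 rad
q = Δφ/Δψ = 0.8921
d = R·√(Δφ² + q²Δλ²) = 6373·2.16623 = 13805 km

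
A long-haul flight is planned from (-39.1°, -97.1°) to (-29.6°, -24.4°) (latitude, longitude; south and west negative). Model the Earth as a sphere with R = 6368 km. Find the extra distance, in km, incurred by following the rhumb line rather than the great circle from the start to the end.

Great circle: cos σ = sin φ₁ sin φ₂ + cos φ₁ cos φ₂ cos Δλ,  σ = 1.0331 rad → d_gc = 6578.7 km
Rhumb line: Δψ = +0.2013, q = Δφ/Δψ = 0.8238, d_rh = R√(Δφ²+q²Δλ²) = 6739.4 km
Excess = 6739.4 − 6578.7 = 160.7 ≈ 161 km

161 km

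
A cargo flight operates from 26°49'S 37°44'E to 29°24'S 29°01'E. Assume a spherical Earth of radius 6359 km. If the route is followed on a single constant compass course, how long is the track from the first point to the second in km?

Δψ = ln[tan(π/4+φ₂/2)/tan(π/4+φ₁/2)] = -0.0511;  Δφ = -0.0451 rad,  Δλ = -0.1521 rad
q = Δφ/Δψ = 0.8819
d = R·√(Δφ² + q²Δλ²) = 6359·0.14155 = 900 km

900 km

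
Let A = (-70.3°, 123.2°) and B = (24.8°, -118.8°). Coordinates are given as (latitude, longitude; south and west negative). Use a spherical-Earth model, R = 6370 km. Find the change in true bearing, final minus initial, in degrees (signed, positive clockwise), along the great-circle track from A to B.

-87.3°

Initial bearing θ₁ = atan2(sin Δλ cos φ₂, cos φ₁ sin φ₂ − sin φ₁ cos φ₂ cos Δλ) = 107.96°
Final bearing θ₂ = (initial bearing from the destination back to the start) + 180° = 20.69°
Δθ = θ₂ − θ₁ = -87.3°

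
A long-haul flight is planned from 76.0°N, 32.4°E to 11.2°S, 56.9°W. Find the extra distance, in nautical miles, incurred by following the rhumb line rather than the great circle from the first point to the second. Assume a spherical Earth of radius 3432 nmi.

Great circle: cos σ = sin φ₁ sin φ₂ + cos φ₁ cos φ₂ cos Δλ,  σ = 1.7574 rad → d_gc = 6031.5 nmi
Rhumb line: Δψ = -2.2941, q = Δφ/Δψ = 0.6634, d_rh = R√(Δφ²+q²Δλ²) = 6314.7 nmi
Excess = 6314.7 − 6031.5 = 283.2 ≈ 283 nmi

283 nmi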